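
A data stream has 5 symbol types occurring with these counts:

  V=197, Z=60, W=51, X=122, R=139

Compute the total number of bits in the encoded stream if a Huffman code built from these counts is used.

1249

Merge the two smallest weights repeatedly:
W(51) + Z(60) → 111
111 + X(122) → 233
R(139) + V(197) → 336
233 + 336 → 569
Each symbol's bit-cost is frequency × depth; summing gives 1249 bits (equivalently 111 + 233 + 336 + 569).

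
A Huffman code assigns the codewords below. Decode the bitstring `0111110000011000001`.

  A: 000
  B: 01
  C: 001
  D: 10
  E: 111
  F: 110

Read left to right; each codeword is recognised as soon as it completes (prefix code):
  01→B | 111→E | 10→D | 000→A | 01→B | 10→D | 000→A | 01→B
Decoded message: BEDABDAB

BEDABDAB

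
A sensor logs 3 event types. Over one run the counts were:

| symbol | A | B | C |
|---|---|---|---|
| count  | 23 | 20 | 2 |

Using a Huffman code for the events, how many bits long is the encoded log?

67

Greedily combine the two least-frequent nodes:
merge C(2) and B(20): 22
merge 22 and A(23): 45
The encoded length is the sum of every internal node's weight: 22 + 45 = 67 bits.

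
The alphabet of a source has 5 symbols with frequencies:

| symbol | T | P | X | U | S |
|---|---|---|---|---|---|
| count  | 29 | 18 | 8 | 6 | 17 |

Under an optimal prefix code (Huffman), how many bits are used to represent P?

Repeatedly merge the two smallest:
merge U(6) and X(8): 14
merge 14 and S(17): 31
merge P(18) and T(29): 47
merge 31 and 47: 78
P sits 2 levels below the root, so its codeword is 2 bits.

2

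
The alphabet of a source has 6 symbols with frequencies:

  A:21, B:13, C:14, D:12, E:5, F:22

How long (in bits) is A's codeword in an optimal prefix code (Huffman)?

Huffman merges, smallest pair first:
merge E(5) and D(12): 17
merge B(13) and C(14): 27
merge 17 and A(21): 38
merge F(22) and 27: 49
merge 38 and 49: 87
A's leaf is at depth 2, giving a 2-bit codeword.

2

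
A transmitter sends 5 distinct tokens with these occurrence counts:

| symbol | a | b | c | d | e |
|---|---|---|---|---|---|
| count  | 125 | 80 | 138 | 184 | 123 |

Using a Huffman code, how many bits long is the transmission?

Build the Huffman tree bottom-up:
merge b(80) and e(123): 203
merge a(125) and c(138): 263
merge d(184) and 203: 387
merge 263 and 387: 650
Each symbol's bit-cost is frequency × depth; summing gives 1503 bits (equivalently 203 + 263 + 387 + 650).

1503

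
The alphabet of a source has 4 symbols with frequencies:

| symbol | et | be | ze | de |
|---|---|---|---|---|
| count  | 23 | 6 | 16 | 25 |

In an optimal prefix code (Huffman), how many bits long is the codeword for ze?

3

Huffman merges, smallest pair first:
combine be(6), ze(16) → 22
combine 22, et(23) → 45
combine de(25), 45 → 70
ze's leaf is at depth 3, giving a 3-bit codeword.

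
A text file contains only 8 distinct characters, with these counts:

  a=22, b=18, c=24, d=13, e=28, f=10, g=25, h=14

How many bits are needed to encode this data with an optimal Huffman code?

Merge the two smallest weights repeatedly:
f(10) + d(13) → 23
h(14) + b(18) → 32
a(22) + 23 → 45
c(24) + g(25) → 49
e(28) + 32 → 60
45 + 49 → 94
60 + 94 → 154
Total encoded bits = sum of merged weights = 23 + 32 + 45 + 49 + 60 + 94 + 154 = 457.

457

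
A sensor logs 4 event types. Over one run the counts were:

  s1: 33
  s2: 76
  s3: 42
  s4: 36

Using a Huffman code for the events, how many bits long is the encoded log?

Build the Huffman tree bottom-up:
s1(33) + s4(36) → 69
s3(42) + 69 → 111
s2(76) + 111 → 187
The encoded length is the sum of every internal node's weight: 69 + 111 + 187 = 367 bits.

367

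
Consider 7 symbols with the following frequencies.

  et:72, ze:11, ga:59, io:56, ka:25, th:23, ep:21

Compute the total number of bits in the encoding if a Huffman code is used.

694

Build the Huffman tree bottom-up:
combine ze(11), ep(21) → 32
combine th(23), ka(25) → 48
combine 32, 48 → 80
combine io(56), ga(59) → 115
combine et(72), 80 → 152
combine 115, 152 → 267
Total encoded bits = sum of merged weights = 32 + 48 + 80 + 115 + 152 + 267 = 694.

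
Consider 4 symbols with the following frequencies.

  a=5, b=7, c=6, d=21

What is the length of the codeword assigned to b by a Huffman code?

Build the tree from the bottom:
merge a(5) and c(6): 11
merge b(7) and 11: 18
merge 18 and d(21): 39
The subtree containing b is merged 2 times, so code length = 2.

2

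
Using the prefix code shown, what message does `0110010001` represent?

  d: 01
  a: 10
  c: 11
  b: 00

dadbd

Read left to right; each codeword is recognised as soon as it completes (prefix code):
  01→d | 10→a | 01→d | 00→b | 01→d
Decoded message: dadbd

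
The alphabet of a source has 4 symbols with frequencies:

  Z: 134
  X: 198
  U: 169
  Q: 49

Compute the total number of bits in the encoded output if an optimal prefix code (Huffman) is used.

Greedily combine the two least-frequent nodes:
merge Q(49) and Z(134): 183
merge U(169) and 183: 352
merge X(198) and 352: 550
Total encoded bits = sum of merged weights = 183 + 352 + 550 = 1085.

1085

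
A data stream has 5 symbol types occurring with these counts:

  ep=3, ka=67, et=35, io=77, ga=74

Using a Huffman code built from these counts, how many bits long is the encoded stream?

Greedily combine the two least-frequent nodes:
ep(3) + et(35) → 38
38 + ka(67) → 105
ga(74) + io(77) → 151
105 + 151 → 256
Each symbol's bit-cost is frequency × depth; summing gives 550 bits (equivalently 38 + 105 + 151 + 256).

550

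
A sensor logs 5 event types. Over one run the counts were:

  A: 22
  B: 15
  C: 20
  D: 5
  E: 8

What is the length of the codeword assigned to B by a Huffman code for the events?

2

Repeatedly merge the two smallest:
merge D(5) and E(8): 13
merge 13 and B(15): 28
merge C(20) and A(22): 42
merge 28 and 42: 70
B sits 2 levels below the root, so its codeword is 2 bits.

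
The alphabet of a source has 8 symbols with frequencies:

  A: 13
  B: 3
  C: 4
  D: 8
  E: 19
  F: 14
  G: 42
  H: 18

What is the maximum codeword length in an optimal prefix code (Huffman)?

5

Merge the two lowest-weight nodes at each step:
B(3) + C(4) → 7
7 + D(8) → 15
A(13) + F(14) → 27
15 + H(18) → 33
E(19) + 27 → 46
33 + G(42) → 75
46 + 75 → 121
The rarest symbols sit at the bottom; the longest codeword is 5 bits.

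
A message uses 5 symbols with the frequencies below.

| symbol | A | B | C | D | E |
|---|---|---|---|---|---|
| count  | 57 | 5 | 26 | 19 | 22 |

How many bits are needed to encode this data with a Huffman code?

Greedily combine the two least-frequent nodes:
merge B(5) and D(19): 24
merge E(22) and 24: 46
merge C(26) and 46: 72
merge A(57) and 72: 129
Total encoded bits = sum of merged weights = 24 + 46 + 72 + 129 = 271.

271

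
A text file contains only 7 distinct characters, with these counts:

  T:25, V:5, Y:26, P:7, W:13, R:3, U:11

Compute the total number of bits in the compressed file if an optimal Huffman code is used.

227

Greedily combine the two least-frequent nodes:
R(3) + V(5) → 8
P(7) + 8 → 15
U(11) + W(13) → 24
15 + 24 → 39
T(25) + Y(26) → 51
39 + 51 → 90
The encoded length is the sum of every internal node's weight: 8 + 15 + 24 + 39 + 51 + 90 = 227 bits.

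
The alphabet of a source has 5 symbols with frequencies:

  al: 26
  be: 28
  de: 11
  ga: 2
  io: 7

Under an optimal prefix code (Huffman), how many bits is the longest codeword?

Merge the two lowest-weight nodes at each step:
combine ga(2), io(7) → 9
combine 9, de(11) → 20
combine 20, al(26) → 46
combine be(28), 46 → 74
The rarest symbols sit at the bottom; the longest codeword is 4 bits.

4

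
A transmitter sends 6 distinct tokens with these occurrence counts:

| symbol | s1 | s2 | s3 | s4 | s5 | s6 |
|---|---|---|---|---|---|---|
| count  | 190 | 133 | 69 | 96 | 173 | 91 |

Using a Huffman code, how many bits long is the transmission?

Greedily combine the two least-frequent nodes:
combine s3(69), s6(91) → 160
combine s4(96), s2(133) → 229
combine 160, s5(173) → 333
combine s1(190), 229 → 419
combine 333, 419 → 752
Each symbol's bit-cost is frequency × depth; summing gives 1893 bits (equivalently 160 + 229 + 333 + 419 + 752).

1893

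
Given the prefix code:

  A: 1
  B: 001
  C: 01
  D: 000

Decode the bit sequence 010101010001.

Read left to right; each codeword is recognised as soon as it completes (prefix code):
  01→C | 01→C | 01→C | 01→C | 000→D | 1→A
Decoded message: CCCCDA

CCCCDA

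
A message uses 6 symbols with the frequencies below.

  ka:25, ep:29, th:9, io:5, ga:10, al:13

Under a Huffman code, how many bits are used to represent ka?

Build the tree from the bottom:
io(5) + th(9) → 14
ga(10) + al(13) → 23
14 + 23 → 37
ka(25) + ep(29) → 54
37 + 54 → 91
The subtree containing ka is merged 2 times, so code length = 2.

2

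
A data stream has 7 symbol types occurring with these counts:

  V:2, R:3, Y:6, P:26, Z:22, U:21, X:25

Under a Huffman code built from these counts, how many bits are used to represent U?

3

Repeatedly merge the two smallest:
combine V(2), R(3) → 5
combine 5, Y(6) → 11
combine 11, U(21) → 32
combine Z(22), X(25) → 47
combine P(26), 32 → 58
combine 47, 58 → 105
U sits 3 levels below the root, so its codeword is 3 bits.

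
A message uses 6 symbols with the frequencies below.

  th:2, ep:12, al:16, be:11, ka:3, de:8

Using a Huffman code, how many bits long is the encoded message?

122

Build the Huffman tree bottom-up:
combine th(2), ka(3) → 5
combine 5, de(8) → 13
combine be(11), ep(12) → 23
combine 13, al(16) → 29
combine 23, 29 → 52
Each symbol's bit-cost is frequency × depth; summing gives 122 bits (equivalently 5 + 13 + 23 + 29 + 52).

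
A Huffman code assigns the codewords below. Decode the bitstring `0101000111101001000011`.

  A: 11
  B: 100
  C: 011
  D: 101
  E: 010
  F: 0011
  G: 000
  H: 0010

EBCAEEGA

Read left to right; each codeword is recognised as soon as it completes (prefix code):
  010→E | 100→B | 011→C | 11→A | 010→E | 010→E | 000→G | 11→A
Decoded message: EBCAEEGA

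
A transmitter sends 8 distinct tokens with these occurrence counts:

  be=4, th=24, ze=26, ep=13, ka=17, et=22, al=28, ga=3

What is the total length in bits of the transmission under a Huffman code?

Merge the two smallest weights repeatedly:
ga(3) + be(4) → 7
7 + ep(13) → 20
ka(17) + 20 → 37
et(22) + th(24) → 46
ze(26) + al(28) → 54
37 + 46 → 83
54 + 83 → 137
The encoded length is the sum of every internal node's weight: 7 + 20 + 37 + 46 + 54 + 83 + 137 = 384 bits.

384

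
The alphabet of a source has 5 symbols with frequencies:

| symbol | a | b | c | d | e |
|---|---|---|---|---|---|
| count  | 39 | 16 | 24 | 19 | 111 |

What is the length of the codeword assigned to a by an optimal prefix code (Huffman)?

2

Huffman merges, smallest pair first:
b(16) + d(19) → 35
c(24) + 35 → 59
a(39) + 59 → 98
98 + e(111) → 209
a's leaf is at depth 2, giving a 2-bit codeword.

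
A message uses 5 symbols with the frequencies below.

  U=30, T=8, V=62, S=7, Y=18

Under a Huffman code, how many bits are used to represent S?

Build the tree from the bottom:
combine S(7), T(8) → 15
combine 15, Y(18) → 33
combine U(30), 33 → 63
combine V(62), 63 → 125
The subtree containing S is merged 4 times, so code length = 4.

4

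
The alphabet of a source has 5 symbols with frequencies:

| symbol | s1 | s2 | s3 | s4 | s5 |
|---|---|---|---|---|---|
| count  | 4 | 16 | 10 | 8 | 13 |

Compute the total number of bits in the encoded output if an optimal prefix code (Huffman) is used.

Merge the two smallest weights repeatedly:
s1(4) + s4(8) → 12
s3(10) + 12 → 22
s5(13) + s2(16) → 29
22 + 29 → 51
Each symbol's bit-cost is frequency × depth; summing gives 114 bits (equivalently 12 + 22 + 29 + 51).

114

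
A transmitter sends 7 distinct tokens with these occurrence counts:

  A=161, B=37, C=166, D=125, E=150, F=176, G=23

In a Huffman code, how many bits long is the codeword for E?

Build the tree from the bottom:
merge G(23) and B(37): 60
merge 60 and D(125): 185
merge E(150) and A(161): 311
merge C(166) and F(176): 342
merge 185 and 311: 496
merge 342 and 496: 838
E's leaf is at depth 3, giving a 3-bit codeword.

3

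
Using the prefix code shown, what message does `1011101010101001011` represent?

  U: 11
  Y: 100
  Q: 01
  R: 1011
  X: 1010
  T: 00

Read left to right; each codeword is recognised as soon as it completes (prefix code):
  1011→R | 1010→X | 1010→X | 100→Y | 1011→R
Decoded message: RXXYR

RXXYR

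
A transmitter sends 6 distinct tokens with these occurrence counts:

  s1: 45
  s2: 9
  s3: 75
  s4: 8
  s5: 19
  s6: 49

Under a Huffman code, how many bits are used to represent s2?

Build the tree from the bottom:
s4(8) + s2(9) → 17
17 + s5(19) → 36
36 + s1(45) → 81
s6(49) + s3(75) → 124
81 + 124 → 205
s2 sits 4 levels below the root, so its codeword is 4 bits.

4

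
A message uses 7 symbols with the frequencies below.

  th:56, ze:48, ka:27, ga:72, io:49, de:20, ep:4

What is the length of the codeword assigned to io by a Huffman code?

3

Huffman merges, smallest pair first:
merge ep(4) and de(20): 24
merge 24 and ka(27): 51
merge ze(48) and io(49): 97
merge 51 and th(56): 107
merge ga(72) and 97: 169
merge 107 and 169: 276
io's leaf is at depth 3, giving a 3-bit codeword.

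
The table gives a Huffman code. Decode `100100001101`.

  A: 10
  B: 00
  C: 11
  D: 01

Read left to right; each codeword is recognised as soon as it completes (prefix code):
  10→A | 01→D | 00→B | 00→B | 11→C | 01→D
Decoded message: ADBBCD

ADBBCD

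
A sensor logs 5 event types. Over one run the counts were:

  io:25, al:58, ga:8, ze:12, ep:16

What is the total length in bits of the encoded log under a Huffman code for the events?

236

Merge the two smallest weights repeatedly:
combine ga(8), ze(12) → 20
combine ep(16), 20 → 36
combine io(25), 36 → 61
combine al(58), 61 → 119
The encoded length is the sum of every internal node's weight: 20 + 36 + 61 + 119 = 236 bits.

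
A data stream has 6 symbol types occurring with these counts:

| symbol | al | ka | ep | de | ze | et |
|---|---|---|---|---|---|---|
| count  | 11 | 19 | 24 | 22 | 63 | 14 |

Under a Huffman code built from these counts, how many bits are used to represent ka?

3

Repeatedly merge the two smallest:
al(11) + et(14) → 25
ka(19) + de(22) → 41
ep(24) + 25 → 49
41 + 49 → 90
ze(63) + 90 → 153
ka's leaf is at depth 3, giving a 3-bit codeword.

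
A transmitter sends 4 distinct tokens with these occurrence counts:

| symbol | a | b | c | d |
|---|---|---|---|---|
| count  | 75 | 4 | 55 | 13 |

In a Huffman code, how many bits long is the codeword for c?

Huffman merges, smallest pair first:
b(4) + d(13) → 17
17 + c(55) → 72
72 + a(75) → 147
The subtree containing c is merged 2 times, so code length = 2.

2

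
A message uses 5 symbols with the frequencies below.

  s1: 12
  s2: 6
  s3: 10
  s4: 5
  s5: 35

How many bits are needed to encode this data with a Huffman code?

Merge the two smallest weights repeatedly:
combine s4(5), s2(6) → 11
combine s3(10), 11 → 21
combine s1(12), 21 → 33
combine 33, s5(35) → 68
The encoded length is the sum of every internal node's weight: 11 + 21 + 33 + 68 = 133 bits.

133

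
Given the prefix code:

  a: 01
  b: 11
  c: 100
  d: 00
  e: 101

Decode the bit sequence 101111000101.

ebcaa

Read left to right; each codeword is recognised as soon as it completes (prefix code):
  101→e | 11→b | 100→c | 01→a | 01→a
Decoded message: ebcaa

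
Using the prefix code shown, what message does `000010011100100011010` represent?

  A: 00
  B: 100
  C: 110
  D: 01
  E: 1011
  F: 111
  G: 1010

Read left to right; each codeword is recognised as soon as it completes (prefix code):
  00→A | 00→A | 100→B | 111→F | 00→A | 100→B | 01→D | 1010→G
Decoded message: AABFABDG

AABFABDG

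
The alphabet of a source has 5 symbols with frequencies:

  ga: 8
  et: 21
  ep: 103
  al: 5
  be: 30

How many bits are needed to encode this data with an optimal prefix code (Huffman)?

278

Greedily combine the two least-frequent nodes:
al(5) + ga(8) → 13
13 + et(21) → 34
be(30) + 34 → 64
64 + ep(103) → 167
Total encoded bits = sum of merged weights = 13 + 34 + 64 + 167 = 278.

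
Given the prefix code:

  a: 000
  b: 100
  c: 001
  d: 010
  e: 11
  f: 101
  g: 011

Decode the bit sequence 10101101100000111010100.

fggacedb

Read left to right; each codeword is recognised as soon as it completes (prefix code):
  101→f | 011→g | 011→g | 000→a | 001→c | 11→e | 010→d | 100→b
Decoded message: fggacedb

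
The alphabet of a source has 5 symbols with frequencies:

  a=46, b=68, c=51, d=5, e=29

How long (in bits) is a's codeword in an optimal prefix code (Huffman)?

2

Huffman merges, smallest pair first:
merge d(5) and e(29): 34
merge 34 and a(46): 80
merge c(51) and b(68): 119
merge 80 and 119: 199
a sits 2 levels below the root, so its codeword is 2 bits.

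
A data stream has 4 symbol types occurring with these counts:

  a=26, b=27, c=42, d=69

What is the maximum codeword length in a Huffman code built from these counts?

3

Merge the two lowest-weight nodes at each step:
combine a(26), b(27) → 53
combine c(42), 53 → 95
combine d(69), 95 → 164
The first pair merged (a, b) ends up deepest, at depth 3.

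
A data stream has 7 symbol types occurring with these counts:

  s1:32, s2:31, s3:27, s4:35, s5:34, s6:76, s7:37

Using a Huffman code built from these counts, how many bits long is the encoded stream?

740

Merge the two smallest weights repeatedly:
combine s3(27), s2(31) → 58
combine s1(32), s5(34) → 66
combine s4(35), s7(37) → 72
combine 58, 66 → 124
combine 72, s6(76) → 148
combine 124, 148 → 272
The encoded length is the sum of every internal node's weight: 58 + 66 + 72 + 124 + 148 + 272 = 740 bits.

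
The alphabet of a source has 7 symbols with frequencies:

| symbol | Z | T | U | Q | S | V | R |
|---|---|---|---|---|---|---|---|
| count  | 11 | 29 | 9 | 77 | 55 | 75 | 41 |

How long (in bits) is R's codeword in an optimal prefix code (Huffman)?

Repeatedly merge the two smallest:
U(9) + Z(11) → 20
20 + T(29) → 49
R(41) + 49 → 90
S(55) + V(75) → 130
Q(77) + 90 → 167
130 + 167 → 297
R's leaf is at depth 3, giving a 3-bit codeword.

3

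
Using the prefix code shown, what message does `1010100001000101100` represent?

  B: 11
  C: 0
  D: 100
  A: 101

Read left to right; each codeword is recognised as soon as it completes (prefix code):
  101→A | 0→C | 100→D | 0→C | 0→C | 100→D | 0→C | 101→A | 100→D
Decoded message: ACDCCDCAD

ACDCCDCAD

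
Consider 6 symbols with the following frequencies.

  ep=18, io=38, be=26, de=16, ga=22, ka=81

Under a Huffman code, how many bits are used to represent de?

Build the tree from the bottom:
combine de(16), ep(18) → 34
combine ga(22), be(26) → 48
combine 34, io(38) → 72
combine 48, 72 → 120
combine ka(81), 120 → 201
The subtree containing de is merged 4 times, so code length = 4.

4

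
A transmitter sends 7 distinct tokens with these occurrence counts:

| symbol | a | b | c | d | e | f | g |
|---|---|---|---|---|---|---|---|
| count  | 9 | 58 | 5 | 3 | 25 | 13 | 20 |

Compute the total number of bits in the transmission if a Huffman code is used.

Greedily combine the two least-frequent nodes:
combine d(3), c(5) → 8
combine 8, a(9) → 17
combine f(13), 17 → 30
combine g(20), e(25) → 45
combine 30, 45 → 75
combine b(58), 75 → 133
Total encoded bits = sum of merged weights = 8 + 17 + 30 + 45 + 75 + 133 = 308.

308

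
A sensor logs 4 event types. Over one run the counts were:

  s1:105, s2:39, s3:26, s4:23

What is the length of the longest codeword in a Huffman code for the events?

3

Merge the two lowest-weight nodes at each step:
combine s4(23), s3(26) → 49
combine s2(39), 49 → 88
combine 88, s1(105) → 193
The first pair merged (s4, s3) ends up deepest, at depth 3.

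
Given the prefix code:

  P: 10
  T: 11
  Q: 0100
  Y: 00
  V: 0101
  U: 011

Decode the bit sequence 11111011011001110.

Read left to right; each codeword is recognised as soon as it completes (prefix code):
  11→T | 11→T | 10→P | 11→T | 011→U | 00→Y | 11→T | 10→P
Decoded message: TTPTUYTP

TTPTUYTP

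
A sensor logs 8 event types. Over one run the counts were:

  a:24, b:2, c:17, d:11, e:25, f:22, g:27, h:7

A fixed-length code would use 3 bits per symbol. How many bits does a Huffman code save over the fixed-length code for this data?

Fixed-length: 3 bits × 135 symbols = 405 bits.
Huffman merges:
b(2) + h(7) → 9
9 + d(11) → 20
c(17) + 20 → 37
f(22) + a(24) → 46
e(25) + g(27) → 52
37 + 46 → 83
52 + 83 → 135
Huffman total = 9 + 20 + 37 + 46 + 52 + 83 + 135 = 382 bits.
Saving = 405 − 382 = 23 bits.

23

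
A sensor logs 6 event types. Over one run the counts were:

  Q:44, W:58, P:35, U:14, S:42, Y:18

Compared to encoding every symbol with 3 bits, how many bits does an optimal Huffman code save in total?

Fixed-length: 3 bits × 211 symbols = 633 bits.
Huffman merges:
merge U(14) and Y(18): 32
merge 32 and P(35): 67
merge S(42) and Q(44): 86
merge W(58) and 67: 125
merge 86 and 125: 211
Huffman total = 32 + 67 + 86 + 125 + 211 = 521 bits.
Saving = 633 − 521 = 112 bits.

112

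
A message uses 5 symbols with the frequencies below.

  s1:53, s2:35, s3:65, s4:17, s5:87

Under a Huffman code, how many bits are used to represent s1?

2

Repeatedly merge the two smallest:
merge s4(17) and s2(35): 52
merge 52 and s1(53): 105
merge s3(65) and s5(87): 152
merge 105 and 152: 257
The subtree containing s1 is merged 2 times, so code length = 2.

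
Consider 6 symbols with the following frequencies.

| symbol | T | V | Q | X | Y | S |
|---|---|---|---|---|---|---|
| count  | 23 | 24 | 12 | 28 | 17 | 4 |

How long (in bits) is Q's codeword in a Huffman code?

4

Build the tree from the bottom:
S(4) + Q(12) → 16
16 + Y(17) → 33
T(23) + V(24) → 47
X(28) + 33 → 61
47 + 61 → 108
Q sits 4 levels below the root, so its codeword is 4 bits.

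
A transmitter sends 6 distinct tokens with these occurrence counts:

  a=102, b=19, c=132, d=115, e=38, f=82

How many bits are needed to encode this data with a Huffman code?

Merge the two smallest weights repeatedly:
b(19) + e(38) → 57
57 + f(82) → 139
a(102) + d(115) → 217
c(132) + 139 → 271
217 + 271 → 488
Each symbol's bit-cost is frequency × depth; summing gives 1172 bits (equivalently 57 + 139 + 217 + 271 + 488).

1172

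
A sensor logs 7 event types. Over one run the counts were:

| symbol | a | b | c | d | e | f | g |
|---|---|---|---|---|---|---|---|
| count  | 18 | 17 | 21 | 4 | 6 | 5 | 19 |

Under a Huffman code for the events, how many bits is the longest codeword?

Merge the two lowest-weight nodes at each step:
merge d(4) and f(5): 9
merge e(6) and 9: 15
merge 15 and b(17): 32
merge a(18) and g(19): 37
merge c(21) and 32: 53
merge 37 and 53: 90
The rarest symbols sit at the bottom; the longest codeword is 5 bits.

5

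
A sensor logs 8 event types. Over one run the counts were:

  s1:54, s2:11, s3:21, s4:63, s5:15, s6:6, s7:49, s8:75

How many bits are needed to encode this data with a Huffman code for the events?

792

Build the Huffman tree bottom-up:
merge s6(6) and s2(11): 17
merge s5(15) and 17: 32
merge s3(21) and 32: 53
merge s7(49) and 53: 102
merge s1(54) and s4(63): 117
merge s8(75) and 102: 177
merge 117 and 177: 294
Each symbol's bit-cost is frequency × depth; summing gives 792 bits (equivalently 17 + 32 + 53 + 102 + 117 + 177 + 294).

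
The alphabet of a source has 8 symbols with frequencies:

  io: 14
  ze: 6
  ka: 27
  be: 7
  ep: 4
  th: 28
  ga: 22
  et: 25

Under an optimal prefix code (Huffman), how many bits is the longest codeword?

5

Merge the two lowest-weight nodes at each step:
merge ep(4) and ze(6): 10
merge be(7) and 10: 17
merge io(14) and 17: 31
merge ga(22) and et(25): 47
merge ka(27) and th(28): 55
merge 31 and 47: 78
merge 55 and 78: 133
Maximum depth reached is 5.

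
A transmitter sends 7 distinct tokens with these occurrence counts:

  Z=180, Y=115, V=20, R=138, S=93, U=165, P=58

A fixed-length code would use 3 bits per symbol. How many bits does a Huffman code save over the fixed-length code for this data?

267

Fixed-length: 3 bits × 769 symbols = 2307 bits.
Huffman merges:
merge V(20) and P(58): 78
merge 78 and S(93): 171
merge Y(115) and R(138): 253
merge U(165) and 171: 336
merge Z(180) and 253: 433
merge 336 and 433: 769
Huffman total = 78 + 171 + 253 + 336 + 433 + 769 = 2040 bits.
Saving = 2307 − 2040 = 267 bits.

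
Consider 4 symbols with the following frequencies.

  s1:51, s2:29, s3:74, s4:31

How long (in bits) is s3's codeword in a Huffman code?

Huffman merges, smallest pair first:
merge s2(29) and s4(31): 60
merge s1(51) and 60: 111
merge s3(74) and 111: 185
s3 sits one level below the root: a 1-bit codeword.

1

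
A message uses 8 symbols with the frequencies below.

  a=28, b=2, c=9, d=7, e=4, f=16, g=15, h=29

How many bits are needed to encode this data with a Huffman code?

292

Build the Huffman tree bottom-up:
b(2) + e(4) → 6
6 + d(7) → 13
c(9) + 13 → 22
g(15) + f(16) → 31
22 + a(28) → 50
h(29) + 31 → 60
50 + 60 → 110
The encoded length is the sum of every internal node's weight: 6 + 13 + 22 + 31 + 50 + 60 + 110 = 292 bits.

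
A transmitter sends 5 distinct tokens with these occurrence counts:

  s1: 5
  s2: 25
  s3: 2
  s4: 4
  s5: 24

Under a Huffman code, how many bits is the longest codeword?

4

Merge the two lowest-weight nodes at each step:
combine s3(2), s4(4) → 6
combine s1(5), 6 → 11
combine 11, s5(24) → 35
combine s2(25), 35 → 60
The first pair merged (s3, s4) ends up deepest, at depth 4.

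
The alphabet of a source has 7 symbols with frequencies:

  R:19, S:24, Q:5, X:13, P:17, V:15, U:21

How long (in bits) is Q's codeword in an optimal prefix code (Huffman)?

4

Repeatedly merge the two smallest:
combine Q(5), X(13) → 18
combine V(15), P(17) → 32
combine 18, R(19) → 37
combine U(21), S(24) → 45
combine 32, 37 → 69
combine 45, 69 → 114
Q's leaf is at depth 4, giving a 4-bit codeword.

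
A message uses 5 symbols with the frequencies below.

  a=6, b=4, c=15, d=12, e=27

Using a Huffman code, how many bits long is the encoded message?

133

Merge the two smallest weights repeatedly:
merge b(4) and a(6): 10
merge 10 and d(12): 22
merge c(15) and 22: 37
merge e(27) and 37: 64
Total encoded bits = sum of merged weights = 10 + 22 + 37 + 64 = 133.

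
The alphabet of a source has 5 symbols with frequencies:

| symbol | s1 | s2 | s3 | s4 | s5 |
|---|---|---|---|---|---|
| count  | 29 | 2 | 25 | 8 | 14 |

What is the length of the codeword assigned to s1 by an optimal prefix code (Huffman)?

1

Build the tree from the bottom:
merge s2(2) and s4(8): 10
merge 10 and s5(14): 24
merge 24 and s3(25): 49
merge s1(29) and 49: 78
s1 is merged only at the final step, so code length = 1.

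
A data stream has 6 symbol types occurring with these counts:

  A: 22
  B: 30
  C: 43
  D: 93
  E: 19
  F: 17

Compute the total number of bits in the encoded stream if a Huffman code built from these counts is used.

522

Merge the two smallest weights repeatedly:
combine F(17), E(19) → 36
combine A(22), B(30) → 52
combine 36, C(43) → 79
combine 52, 79 → 131
combine D(93), 131 → 224
Each symbol's bit-cost is frequency × depth; summing gives 522 bits (equivalently 36 + 52 + 79 + 131 + 224).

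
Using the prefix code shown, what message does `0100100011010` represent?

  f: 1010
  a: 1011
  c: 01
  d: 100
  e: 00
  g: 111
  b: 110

cedcf

Read left to right; each codeword is recognised as soon as it completes (prefix code):
  01→c | 00→e | 100→d | 01→c | 1010→f
Decoded message: cedcf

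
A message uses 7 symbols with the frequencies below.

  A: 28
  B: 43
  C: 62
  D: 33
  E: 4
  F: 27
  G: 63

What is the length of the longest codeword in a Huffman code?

Merge the two lowest-weight nodes at each step:
combine E(4), F(27) → 31
combine A(28), 31 → 59
combine D(33), B(43) → 76
combine 59, C(62) → 121
combine G(63), 76 → 139
combine 121, 139 → 260
The first pair merged (E, F) ends up deepest, at depth 4.

4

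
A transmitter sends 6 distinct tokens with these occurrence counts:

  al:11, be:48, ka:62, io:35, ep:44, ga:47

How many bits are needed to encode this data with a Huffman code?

630

Greedily combine the two least-frequent nodes:
al(11) + io(35) → 46
ep(44) + 46 → 90
ga(47) + be(48) → 95
ka(62) + 90 → 152
95 + 152 → 247
Each symbol's bit-cost is frequency × depth; summing gives 630 bits (equivalently 46 + 90 + 95 + 152 + 247).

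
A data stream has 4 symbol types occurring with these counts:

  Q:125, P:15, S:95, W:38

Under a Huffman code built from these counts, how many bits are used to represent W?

Huffman merges, smallest pair first:
P(15) + W(38) → 53
53 + S(95) → 148
Q(125) + 148 → 273
W sits 3 levels below the root, so its codeword is 3 bits.

3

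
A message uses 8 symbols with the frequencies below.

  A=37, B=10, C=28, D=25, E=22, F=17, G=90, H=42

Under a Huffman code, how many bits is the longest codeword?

Merge the two lowest-weight nodes at each step:
B(10) + F(17) → 27
E(22) + D(25) → 47
27 + C(28) → 55
A(37) + H(42) → 79
47 + 55 → 102
79 + G(90) → 169
102 + 169 → 271
The rarest symbols sit at the bottom; the longest codeword is 4 bits.

4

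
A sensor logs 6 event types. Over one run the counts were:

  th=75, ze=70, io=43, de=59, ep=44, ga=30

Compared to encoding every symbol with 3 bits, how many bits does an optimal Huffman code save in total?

145

Fixed-length: 3 bits × 321 symbols = 963 bits.
Huffman merges:
merge ga(30) and io(43): 73
merge ep(44) and de(59): 103
merge ze(70) and 73: 143
merge th(75) and 103: 178
merge 143 and 178: 321
Huffman total = 73 + 103 + 143 + 178 + 321 = 818 bits.
Saving = 963 − 818 = 145 bits.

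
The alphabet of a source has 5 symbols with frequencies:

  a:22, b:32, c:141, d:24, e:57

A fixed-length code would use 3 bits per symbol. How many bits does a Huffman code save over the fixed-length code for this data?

Fixed-length: 3 bits × 276 symbols = 828 bits.
Huffman merges:
combine a(22), d(24) → 46
combine b(32), 46 → 78
combine e(57), 78 → 135
combine 135, c(141) → 276
Huffman total = 46 + 78 + 135 + 276 = 535 bits.
Saving = 828 − 535 = 293 bits.

293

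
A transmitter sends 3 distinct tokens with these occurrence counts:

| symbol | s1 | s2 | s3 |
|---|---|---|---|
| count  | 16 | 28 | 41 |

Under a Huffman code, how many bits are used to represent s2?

2

Repeatedly merge the two smallest:
s1(16) + s2(28) → 44
s3(41) + 44 → 85
s2 sits 2 levels below the root, so its codeword is 2 bits.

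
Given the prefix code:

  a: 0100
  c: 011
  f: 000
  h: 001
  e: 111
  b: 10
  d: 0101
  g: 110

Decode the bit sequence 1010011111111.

Read left to right; each codeword is recognised as soon as it completes (prefix code):
  10→b | 10→b | 011→c | 111→e | 111→e
Decoded message: bbcee

bbcee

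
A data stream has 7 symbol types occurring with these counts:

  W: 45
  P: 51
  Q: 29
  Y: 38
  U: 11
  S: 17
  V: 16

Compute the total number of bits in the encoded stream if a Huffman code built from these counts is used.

Build the Huffman tree bottom-up:
merge U(11) and V(16): 27
merge S(17) and 27: 44
merge Q(29) and Y(38): 67
merge 44 and W(45): 89
merge P(51) and 67: 118
merge 89 and 118: 207
Each symbol's bit-cost is frequency × depth; summing gives 552 bits (equivalently 27 + 44 + 67 + 89 + 118 + 207).

552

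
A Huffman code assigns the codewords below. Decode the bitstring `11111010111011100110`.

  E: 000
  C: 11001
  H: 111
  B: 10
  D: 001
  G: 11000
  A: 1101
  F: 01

Read left to right; each codeword is recognised as soon as it completes (prefix code):
  111→H | 1101→A | 01→F | 1101→A | 11001→C | 10→B
Decoded message: HAFACB

HAFACB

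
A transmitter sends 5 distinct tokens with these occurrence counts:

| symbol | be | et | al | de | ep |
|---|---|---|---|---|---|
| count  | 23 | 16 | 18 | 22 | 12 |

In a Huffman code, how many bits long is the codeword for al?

Repeatedly merge the two smallest:
combine ep(12), et(16) → 28
combine al(18), de(22) → 40
combine be(23), 28 → 51
combine 40, 51 → 91
al sits 2 levels below the root, so its codeword is 2 bits.

2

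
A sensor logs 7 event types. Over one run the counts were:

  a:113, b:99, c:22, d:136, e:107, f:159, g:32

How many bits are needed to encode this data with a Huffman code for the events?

Greedily combine the two least-frequent nodes:
combine c(22), g(32) → 54
combine 54, b(99) → 153
combine e(107), a(113) → 220
combine d(136), 153 → 289
combine f(159), 220 → 379
combine 289, 379 → 668
Total encoded bits = sum of merged weights = 54 + 153 + 220 + 289 + 379 + 668 = 1763.

1763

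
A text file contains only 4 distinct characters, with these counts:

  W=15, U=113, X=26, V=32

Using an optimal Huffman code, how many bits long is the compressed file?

Merge the two smallest weights repeatedly:
merge W(15) and X(26): 41
merge V(32) and 41: 73
merge 73 and U(113): 186
Each symbol's bit-cost is frequency × depth; summing gives 300 bits (equivalently 41 + 73 + 186).

300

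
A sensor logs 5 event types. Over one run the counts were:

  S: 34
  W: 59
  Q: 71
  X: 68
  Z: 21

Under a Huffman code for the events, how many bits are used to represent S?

3

Build the tree from the bottom:
Z(21) + S(34) → 55
55 + W(59) → 114
X(68) + Q(71) → 139
114 + 139 → 253
S sits 3 levels below the root, so its codeword is 3 bits.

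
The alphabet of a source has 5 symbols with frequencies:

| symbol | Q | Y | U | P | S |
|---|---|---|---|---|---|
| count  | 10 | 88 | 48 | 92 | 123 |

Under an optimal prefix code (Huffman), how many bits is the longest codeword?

Merge the two lowest-weight nodes at each step:
Q(10) + U(48) → 58
58 + Y(88) → 146
P(92) + S(123) → 215
146 + 215 → 361
The first pair merged (Q, U) ends up deepest, at depth 3.

3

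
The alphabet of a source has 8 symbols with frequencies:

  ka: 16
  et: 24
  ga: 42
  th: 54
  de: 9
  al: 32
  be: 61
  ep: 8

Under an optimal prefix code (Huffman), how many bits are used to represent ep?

Repeatedly merge the two smallest:
ep(8) + de(9) → 17
ka(16) + 17 → 33
et(24) + al(32) → 56
33 + ga(42) → 75
th(54) + 56 → 110
be(61) + 75 → 136
110 + 136 → 246
ep's leaf is at depth 5, giving a 5-bit codeword.

5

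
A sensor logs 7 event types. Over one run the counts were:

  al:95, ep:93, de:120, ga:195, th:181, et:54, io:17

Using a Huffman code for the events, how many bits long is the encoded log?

1960

Greedily combine the two least-frequent nodes:
io(17) + et(54) → 71
71 + ep(93) → 164
al(95) + de(120) → 215
164 + th(181) → 345
ga(195) + 215 → 410
345 + 410 → 755
Each symbol's bit-cost is frequency × depth; summing gives 1960 bits (equivalently 71 + 164 + 215 + 345 + 410 + 755).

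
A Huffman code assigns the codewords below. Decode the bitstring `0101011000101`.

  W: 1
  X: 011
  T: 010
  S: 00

TWXSTW

Read left to right; each codeword is recognised as soon as it completes (prefix code):
  010→T | 1→W | 011→X | 00→S | 010→T | 1→W
Decoded message: TWXSTW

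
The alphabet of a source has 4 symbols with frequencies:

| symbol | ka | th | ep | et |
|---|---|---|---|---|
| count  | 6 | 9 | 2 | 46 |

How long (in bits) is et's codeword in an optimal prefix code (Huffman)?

1

Huffman merges, smallest pair first:
merge ep(2) and ka(6): 8
merge 8 and th(9): 17
merge 17 and et(46): 63
et is a child of the root — depth 1, so its codeword is a single bit.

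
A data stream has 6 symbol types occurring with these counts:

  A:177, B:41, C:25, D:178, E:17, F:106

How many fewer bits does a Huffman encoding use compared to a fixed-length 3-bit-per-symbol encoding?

Fixed-length: 3 bits × 544 symbols = 1632 bits.
Huffman merges:
combine E(17), C(25) → 42
combine B(41), 42 → 83
combine 83, F(106) → 189
combine A(177), D(178) → 355
combine 189, 355 → 544
Huffman total = 42 + 83 + 189 + 355 + 544 = 1213 bits.
Saving = 1632 − 1213 = 419 bits.

419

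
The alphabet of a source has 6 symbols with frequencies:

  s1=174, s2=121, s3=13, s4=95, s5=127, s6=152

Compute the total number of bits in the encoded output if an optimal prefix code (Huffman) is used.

1701

Merge the two smallest weights repeatedly:
combine s3(13), s4(95) → 108
combine 108, s2(121) → 229
combine s5(127), s6(152) → 279
combine s1(174), 229 → 403
combine 279, 403 → 682
Total encoded bits = sum of merged weights = 108 + 229 + 279 + 403 + 682 = 1701.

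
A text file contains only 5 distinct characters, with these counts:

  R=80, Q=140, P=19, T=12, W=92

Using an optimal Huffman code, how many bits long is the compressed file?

688

Greedily combine the two least-frequent nodes:
T(12) + P(19) → 31
31 + R(80) → 111
W(92) + 111 → 203
Q(140) + 203 → 343
Total encoded bits = sum of merged weights = 31 + 111 + 203 + 343 = 688.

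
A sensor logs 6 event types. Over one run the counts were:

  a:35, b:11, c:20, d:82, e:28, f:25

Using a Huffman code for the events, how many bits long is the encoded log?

470

Merge the two smallest weights repeatedly:
merge b(11) and c(20): 31
merge f(25) and e(28): 53
merge 31 and a(35): 66
merge 53 and 66: 119
merge d(82) and 119: 201
Total encoded bits = sum of merged weights = 31 + 53 + 66 + 119 + 201 = 470.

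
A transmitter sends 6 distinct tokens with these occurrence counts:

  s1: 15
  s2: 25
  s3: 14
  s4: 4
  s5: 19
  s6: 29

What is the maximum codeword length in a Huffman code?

4

Merge the two lowest-weight nodes at each step:
merge s4(4) and s3(14): 18
merge s1(15) and 18: 33
merge s5(19) and s2(25): 44
merge s6(29) and 33: 62
merge 44 and 62: 106
Maximum depth reached is 4.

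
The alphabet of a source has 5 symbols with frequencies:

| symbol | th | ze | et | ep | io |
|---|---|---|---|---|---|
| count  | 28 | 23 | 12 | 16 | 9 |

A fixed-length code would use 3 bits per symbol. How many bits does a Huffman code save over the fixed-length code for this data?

67

Fixed-length: 3 bits × 88 symbols = 264 bits.
Huffman merges:
io(9) + et(12) → 21
ep(16) + 21 → 37
ze(23) + th(28) → 51
37 + 51 → 88
Huffman total = 21 + 37 + 51 + 88 = 197 bits.
Saving = 264 − 197 = 67 bits.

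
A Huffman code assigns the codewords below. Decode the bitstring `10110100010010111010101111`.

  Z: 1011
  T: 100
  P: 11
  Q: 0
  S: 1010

ZQTQTZSZP

Read left to right; each codeword is recognised as soon as it completes (prefix code):
  1011→Z | 0→Q | 100→T | 0→Q | 100→T | 1011→Z | 1010→S | 1011→Z | 11→P
Decoded message: ZQTQTZSZP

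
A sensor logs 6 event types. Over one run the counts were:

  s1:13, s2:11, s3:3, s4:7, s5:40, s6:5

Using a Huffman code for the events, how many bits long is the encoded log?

Merge the two smallest weights repeatedly:
combine s3(3), s6(5) → 8
combine s4(7), 8 → 15
combine s2(11), s1(13) → 24
combine 15, 24 → 39
combine 39, s5(40) → 79
Each symbol's bit-cost is frequency × depth; summing gives 165 bits (equivalently 8 + 15 + 24 + 39 + 79).

165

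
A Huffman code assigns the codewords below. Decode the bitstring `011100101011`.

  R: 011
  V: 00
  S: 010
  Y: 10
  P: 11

RYSYP

Read left to right; each codeword is recognised as soon as it completes (prefix code):
  011→R | 10→Y | 010→S | 10→Y | 11→P
Decoded message: RYSYP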